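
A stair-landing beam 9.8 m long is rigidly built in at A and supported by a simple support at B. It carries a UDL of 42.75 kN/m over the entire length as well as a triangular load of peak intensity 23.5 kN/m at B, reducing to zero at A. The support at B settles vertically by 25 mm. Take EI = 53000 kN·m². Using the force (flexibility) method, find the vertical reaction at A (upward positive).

R_A = 317.9 kN

Remove the prop at B; the released (primary) structure is a cantilever built in at A.
Primary-structure tip deflection at B by superposition:
  UDL 42.75: wL⁴/(8EI) = 49289/EI
  triangular load, peak 23.5 at the free end: 11w₀L⁴/(120EI) = 19869/EI
  δ_0 = 69158/EI
Tip deflection under a unit load at B: L³/(3EI) = 313.7/EI.
With EI = 53000 kN·m²: δ_0 = 1.3049 m and δ_{BB} = 0.005919 m/kN.
Compatibility — the beam at B must follow the support down by 0.025 m: δ_0 − R_B·δ_{BB} = 0.025, so R_B = (1.3049 − 0.025)/0.005919 = 216.2 kN.
Vertical equilibrium: R_A = ΣP − R_B = 534.1 − 216.2 = 317.9 kN.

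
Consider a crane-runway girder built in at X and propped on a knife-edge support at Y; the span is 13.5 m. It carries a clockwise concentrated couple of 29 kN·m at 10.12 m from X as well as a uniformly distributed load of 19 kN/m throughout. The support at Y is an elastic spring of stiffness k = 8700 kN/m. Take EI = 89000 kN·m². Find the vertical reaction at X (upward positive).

R_X = 158.5 kN

Remove the prop at Y; the released (primary) structure is a cantilever built in at X.
Free-end deflection of the primary structure under the applied loading (downward +):
  clockwise couple 29 at a = 10.12: M₀a(2L − a)/(2EI) = 2477/EI
  UDL 19: wL⁴/(8EI) = 78886/EI
  δ_0 = 81363/EI
Flexibility coefficient — unit upward force at Y: δ_{YY} = L³/(3EI) = 820.1/EI.
With EI = 89000 kN·m²: δ_0 = 0.91419 m and δ_{YY} = 0.009215 m/kN.
Compatibility — the spring shortens by R_Y/k under the reaction it provides: δ_0 − R_Y·δ_{YY} = R_Y/k. With 1/k = 0.000115 m/kN, R_Y = δ_0 / (δ_{YY} + 1/k) = 0.91419 / (0.009215 + 0.000115) = 97.99 kN.
Vertical equilibrium: R_X = ΣP − R_Y = 256.5 − 97.99 = 158.5 kN.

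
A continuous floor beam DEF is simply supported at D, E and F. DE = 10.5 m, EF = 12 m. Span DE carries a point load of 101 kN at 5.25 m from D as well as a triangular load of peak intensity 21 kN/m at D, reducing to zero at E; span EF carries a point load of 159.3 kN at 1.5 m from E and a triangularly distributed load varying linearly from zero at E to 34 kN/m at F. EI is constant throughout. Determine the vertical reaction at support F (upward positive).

Release continuity at E by inserting a hinge; the redundant is the internal moment M_E. The primary structure is two simply-supported spans DE and EF.
Discontinuity in slope at E on the released structure — sum the simple-span end rotations:
  span DE: point load 101 at a = 5.25: Pab(L + a)/(6LEI) = 696/EI
  span DE: triangular load, peak 21: 7w₀L³/(360EI) = 472.7/EI
  span EF: point load 159.3 at a = 1.5: Pab(L + b)/(6LEI) = 784.1/EI
  span EF: triangular load, peak 34: 7w₀L³/(360EI) = 1142/EI
  relative rotation θ_0 = (1169 + 1926)/EI = 3095/EI
A unit hogging moment at E produces rotation L₁/(3EI) + L₂/(3EI) = 7.5/EI.
Slope continuity at E: θ_0 = M_E·7.5/EI, so M_E = 3095/7.5 = 412.7 kN·m (hogging).
Span EF, ΣM about F: R_E^{EF}·12 = 2489 + 412.7, so R_E^{EF} = 241.8 kN and R_F = 363.3 − 241.8 = 121.5 kN.

R_F = 121.5 kN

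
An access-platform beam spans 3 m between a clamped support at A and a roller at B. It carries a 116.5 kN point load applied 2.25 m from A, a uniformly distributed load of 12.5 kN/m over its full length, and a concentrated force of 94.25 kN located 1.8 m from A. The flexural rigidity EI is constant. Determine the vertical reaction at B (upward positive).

R_B = 128.5 kN

Choose R_B as the redundant. The primary structure is the cantilever fixed at A.
Free-end deflection of the primary structure under the applied loading (downward +):
  point load 116.5 at a = 2.25: Pa²(3L − a)/(6EI) = 663.5/EI
  UDL 12.5: wL⁴/(8EI) = 126.6/EI
  point load 94.25 at a = 1.8: Pa²(3L − a)/(6EI) = 366.4/EI
  δ_0 = 1157/EI
Flexibility coefficient — unit upward force at B: δ_{BB} = L³/(3EI) = 9/EI.
Compatibility at B: δ_0 − R_B·δ_{BB} = 0, so R_B = 1157/9 = 128.5 kN.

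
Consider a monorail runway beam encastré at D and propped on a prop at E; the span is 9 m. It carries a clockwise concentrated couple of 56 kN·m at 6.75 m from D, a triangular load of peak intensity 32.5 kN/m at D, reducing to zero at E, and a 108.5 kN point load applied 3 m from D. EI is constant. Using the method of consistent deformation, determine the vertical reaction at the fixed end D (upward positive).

R_D = 200.7 kN

Remove the prop at E; the released (primary) structure is a cantilever built in at D.
Primary-structure tip deflection at E by superposition:
  clockwise couple 56 at a = 6.75: M₀a(2L − a)/(2EI) = 2126/EI
  triangular load, peak 32.5 at the fixed end: w₀L⁴/(30EI) = 7108/EI
  point load 108.5 at a = 3: Pa²(3L − a)/(6EI) = 3906/EI
  δ_0 = 13140/EI
Tip deflection under a unit load at E: L³/(3EI) = 243/EI.
Compatibility at E: δ_0 − R_E·δ_{EE} = 0, so R_E = 13140/243 = 54.07 kN.
Vertical equilibrium: R_D = ΣP − R_E = 254.8 − 54.07 = 200.7 kN.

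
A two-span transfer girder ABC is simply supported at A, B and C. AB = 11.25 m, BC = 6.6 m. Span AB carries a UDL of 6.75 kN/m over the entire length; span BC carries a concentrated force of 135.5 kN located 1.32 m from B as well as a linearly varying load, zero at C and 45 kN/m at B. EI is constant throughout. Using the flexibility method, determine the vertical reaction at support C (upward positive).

Release continuity at B by inserting a hinge; the redundant is the internal moment M_B. The primary structure is two simply-supported spans AB and BC.
End slopes at the hinge B, treating each span as simply supported:
  span AB: UDL 6.75: wL³/(24EI) = 400.5/EI
  span BC: point load 135.5 at a = 1.32: Pab(L + b)/(6LEI) = 283.3/EI
  span BC: triangular load, peak 45: w₀L³/(45EI) = 287.5/EI
  relative rotation θ_0 = (400.5 + 570.8)/EI = 971.3/EI
A unit hogging moment at B produces rotation L₁/(3EI) + L₂/(3EI) = 5.95/EI.
Slope continuity at B: θ_0 = M_B·5.95/EI, so M_B = 971.3/5.95 = 163.2 kN·m (hogging).
Span BC, ΣM about C: R_B^{BC}·6.6 = 1369 + 163.2, so R_B^{BC} = 232.1 kN and R_C = 284 − 232.1 = 51.87 kN.

R_C = 51.87 kN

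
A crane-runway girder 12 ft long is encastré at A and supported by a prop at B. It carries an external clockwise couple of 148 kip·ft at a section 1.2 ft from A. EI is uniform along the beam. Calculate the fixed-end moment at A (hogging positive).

M_A = 105.8 kip·ft

Release the roller at B. Primary structure: cantilever fixed at A.
Deflection at B on the released cantilever, summing each load's contribution:
  clockwise couple 148 at a = 1.2: M₀a(2L − a)/(2EI) = 2025/EI
Flexibility coefficient — unit upward force at B: δ_{BB} = L³/(3EI) = 576/EI.
The prop prevents deflection at B: R_B = δ_0/δ_{BB} = 2025/576 = 3.515 kip.
Moment equilibrium about A: M_A = Σ(load moments about A) − R_B·L = 148 − 3.515×12 = 105.8 kip·ft.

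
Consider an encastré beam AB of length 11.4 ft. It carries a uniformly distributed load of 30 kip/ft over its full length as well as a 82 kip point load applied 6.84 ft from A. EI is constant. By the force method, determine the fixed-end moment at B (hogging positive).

Release both end moments; the primary structure is a simply-supported span AB with redundants M_A and M_B.
On the primary (simply-supported) span, the end slopes from the loading are:
  at A: UDL 30: wL³/(24EI) = 1852/EI
  at B: UDL 30: wL³/(24EI) = 1852/EI
  at A: point load 82 at a = 6.84: Pab(L + b)/(6LEI) = 596.8/EI
  at B: point load 82 at a = 6.84: Pab(L + a)/(6LEI) = 682/EI
  θ_A0 = 2449/EI,  θ_B0 = 2534/EI
Flexibility coefficients: a unit moment at one end gives L/(3EI) there and L/(6EI) at the far end, so f₁₁ = f₂₂ = 3.8/EI and f₁₂ = f₂₁ = 1.9/EI.
Compatibility — zero rotation at each built-in end:
  3.8 M_A + 1.9 M_B = 2449
  1.9 M_A + 3.8 M_B = 2534
Solving the pair gives M_A = 414.6 kip·ft and M_B = 459.5 kip·ft (hogging).

M_B = 459.5 kip·ft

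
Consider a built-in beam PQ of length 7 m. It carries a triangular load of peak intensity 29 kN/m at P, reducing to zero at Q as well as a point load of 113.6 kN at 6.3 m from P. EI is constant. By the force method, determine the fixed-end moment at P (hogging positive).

M_P = 78.21 kN·m

Release both end moments; the primary structure is a simply-supported span PQ with redundants M_P and M_Q.
Simple-span end rotations at P and Q under the given loads:
  at P: triangular load, peak 29: w₀L³/(45EI) = 221/EI
  at Q: triangular load, peak 29: 7w₀L³/(360EI) = 193.4/EI
  at P: point load 113.6 at a = 6.3: Pab(L + b)/(6LEI) = 91.85/EI
  at Q: point load 113.6 at a = 6.3: Pab(L + a)/(6LEI) = 158.6/EI
  θ_P0 = 312.9/EI,  θ_Q0 = 352.1/EI
Flexibility coefficients: a unit moment at one end gives L/(3EI) there and L/(6EI) at the far end, so f₁₁ = f₂₂ = 2.333/EI and f₁₂ = f₂₁ = 1.167/EI.
Compatibility — zero rotation at each built-in end:
  2.333 M_P + 1.167 M_Q = 312.9
  1.167 M_P + 2.333 M_Q = 352.1
Solving the pair gives M_P = 78.21 kN·m and M_Q = 111.8 kN·m (hogging).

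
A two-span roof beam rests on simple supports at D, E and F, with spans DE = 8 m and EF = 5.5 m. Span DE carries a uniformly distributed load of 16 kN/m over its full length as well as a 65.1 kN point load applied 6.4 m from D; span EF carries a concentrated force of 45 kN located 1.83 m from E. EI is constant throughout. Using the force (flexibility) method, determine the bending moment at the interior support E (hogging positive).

Take M_E as the redundant. Released structure: two simple spans DE and EF with a hinge at E.
End slopes at the hinge E, treating each span as simply supported:
  span DE: UDL 16: wL³/(24EI) = 341.3/EI
  span DE: point load 65.1 at a = 6.4: Pab(L + a)/(6LEI) = 200/EI
  span EF: point load 45 at a = 1.83: Pab(L + b)/(6LEI) = 83.98/EI
  relative rotation θ_0 = (541.3 + 83.98)/EI = 625.3/EI
A unit hogging moment at E produces rotation L₁/(3EI) + L₂/(3EI) = 4.5/EI.
Compatibility: M_E·(L₁+L₂)/(3EI) = θ_0, giving M_E = 139 kN·m (hogging).

M_E = 139 kN·m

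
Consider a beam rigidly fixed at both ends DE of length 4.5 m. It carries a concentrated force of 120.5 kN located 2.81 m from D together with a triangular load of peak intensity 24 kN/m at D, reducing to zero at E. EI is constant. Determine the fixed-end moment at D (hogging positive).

Release both end moments; the primary structure is a simply-supported span DE with redundants M_D and M_E.
Simple-span end rotations at D and E under the given loads:
  at D: point load 120.5 at a = 2.81: Pab(L + b)/(6LEI) = 131.2/EI
  at E: point load 120.5 at a = 2.81: Pab(L + a)/(6LEI) = 154.9/EI
  at D: triangular load, peak 24: w₀L³/(45EI) = 48.6/EI
  at E: triangular load, peak 24: 7w₀L³/(360EI) = 42.52/EI
  θ_D0 = 179.8/EI,  θ_E0 = 197.5/EI
Flexibility coefficients: a unit moment at one end gives L/(3EI) there and L/(6EI) at the far end, so f₁₁ = f₂₂ = 1.5/EI and f₁₂ = f₂₁ = 0.75/EI.
Compatibility — zero rotation at each built-in end:
  1.5 M_D + 0.75 M_E = 179.8
  0.75 M_D + 1.5 M_E = 197.5
Solving the pair gives M_D = 72.06 kN·m and M_E = 95.61 kN·m (hogging).

M_D = 72.06 kN·m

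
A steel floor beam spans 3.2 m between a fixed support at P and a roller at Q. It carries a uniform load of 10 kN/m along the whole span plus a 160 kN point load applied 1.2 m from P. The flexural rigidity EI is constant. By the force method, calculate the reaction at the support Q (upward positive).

Release the roller at Q. Primary structure: cantilever fixed at P.
Free-end deflection of the primary structure under the applied loading (downward +):
  UDL 10: wL⁴/(8EI) = 131.1/EI
  point load 160 at a = 1.2: Pa²(3L − a)/(6EI) = 322.6/EI
  δ_0 = 453.6/EI
Flexibility coefficient — unit upward force at Q: δ_{QQ} = L³/(3EI) = 10.92/EI.
Compatibility at Q: δ_0 − R_Q·δ_{QQ} = 0, so R_Q = 453.6/10.92 = 41.53 kN.

R_Q = 41.53 kN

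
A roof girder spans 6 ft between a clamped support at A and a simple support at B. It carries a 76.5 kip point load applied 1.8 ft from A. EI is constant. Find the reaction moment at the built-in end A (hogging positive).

Choose R_B as the redundant. The primary structure is the cantilever fixed at A.
Free-end deflection of the primary structure under the applied loading (downward +):
  point load 76.5 at a = 1.8: Pa²(3L − a)/(6EI) = 669.2/EI
Flexibility coefficient — unit upward force at B: δ_{BB} = L³/(3EI) = 72/EI.
The prop prevents deflection at B: R_B = δ_0/δ_{BB} = 669.2/72 = 9.295 kip.
Moment equilibrium about A: M_A = Σ(load moments about A) − R_B·L = 137.7 − 9.295×6 = 81.93 kip·ft.

M_A = 81.93 kip·ft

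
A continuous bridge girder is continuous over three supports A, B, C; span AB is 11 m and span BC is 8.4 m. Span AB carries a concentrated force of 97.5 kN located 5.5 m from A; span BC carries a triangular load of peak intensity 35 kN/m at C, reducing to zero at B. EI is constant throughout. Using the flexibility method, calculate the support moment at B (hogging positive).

Release continuity at B by inserting a hinge; the redundant is the internal moment M_B. The primary structure is two simply-supported spans AB and BC.
Rotations at B on the released spans (each span's end-slope, ×1/EI):
  span AB: point load 97.5 at a = 5.5: Pab(L + a)/(6LEI) = 737.3/EI
  span BC: triangular load, peak 35: 7w₀L³/(360EI) = 403.4/EI
  relative rotation θ_0 = (737.3 + 403.4)/EI = 1141/EI
A unit hogging moment at B produces rotation L₁/(3EI) + L₂/(3EI) = 6.467/EI.
Slope continuity at B: θ_0 = M_B·6.467/EI, so M_B = 1141/6.467 = 176.4 kN·m (hogging).

M_B = 176.4 kN·m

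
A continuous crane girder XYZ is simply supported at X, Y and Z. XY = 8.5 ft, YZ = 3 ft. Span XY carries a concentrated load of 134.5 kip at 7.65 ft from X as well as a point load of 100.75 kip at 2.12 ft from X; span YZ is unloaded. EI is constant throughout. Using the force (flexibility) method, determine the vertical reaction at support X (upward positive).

Insert a hinge at Y; M_Y is the redundant, and each span becomes simply supported.
End slopes at the hinge Y, treating each span as simply supported:
  span XY: point load 134.5 at a = 7.65: Pab(L + a)/(6LEI) = 277/EI
  span XY: point load 100.75 at a = 2.12: Pab(L + a)/(6LEI) = 283.8/EI
  relative rotation θ_0 = (560.7 + 0)/EI = 560.7/EI
A unit hogging moment at Y produces rotation L₁/(3EI) + L₂/(3EI) = 3.833/EI.
Slope continuity at Y: θ_0 = M_Y·3.833/EI, so M_Y = 560.7/3.833 = 146.3 kip·ft (hogging).
Span XY, ΣM about X with M_Y applied at Y: R_Y^{XY}·8.5 = 1243 + 146.3, so R_Y^{XY} = 163.4 kip and R_X = 235.2 − 163.4 = 71.86 kip.

R_X = 71.86 kip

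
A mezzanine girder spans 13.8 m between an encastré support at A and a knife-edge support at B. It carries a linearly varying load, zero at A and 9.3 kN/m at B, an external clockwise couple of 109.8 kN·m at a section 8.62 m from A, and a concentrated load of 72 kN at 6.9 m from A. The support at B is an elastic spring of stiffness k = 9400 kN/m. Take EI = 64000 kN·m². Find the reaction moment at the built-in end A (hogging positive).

M_A = 265.2 kN·m

Take the reaction at B as the redundant and release it; the primary structure is a cantilever fixed at A.
Free-end deflection of the primary structure under the applied loading (downward +):
  triangular load, peak 9.3 at the free end: 11w₀L⁴/(120EI) = 30918/EI
  clockwise couple 109.8 at a = 8.62: M₀a(2L − a)/(2EI) = 8982/EI
  point load 72 at a = 6.9: Pa²(3L − a)/(6EI) = 19711/EI
  δ_0 = 59611/EI
Tip deflection under a unit load at B: L³/(3EI) = 876/EI.
With EI = 64000 kN·m²: δ_0 = 0.93141 m and δ_{BB} = 0.013688 m/kN.
Compatibility — the spring shortens by R_B/k under the reaction it provides: δ_0 − R_B·δ_{BB} = R_B/k. With 1/k = 0.000106 m/kN, R_B = δ_0 / (δ_{BB} + 1/k) = 0.93141 / (0.013688 + 0.000106) = 67.52 kN.
Moment equilibrium about A: M_A = Σ(load moments about A) − R_B·L = 1197 − 67.52×13.8 = 265.2 kN·m.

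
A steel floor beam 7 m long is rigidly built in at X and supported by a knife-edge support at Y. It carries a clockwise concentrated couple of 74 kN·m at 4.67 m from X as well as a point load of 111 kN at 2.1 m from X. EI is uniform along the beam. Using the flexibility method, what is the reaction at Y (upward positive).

R_Y = 27.59 kN

Take the reaction at Y as the redundant and release it; the primary structure is a cantilever fixed at X.
Downward deflection at the released point Y due to the loads:
  clockwise couple 74 at a = 4.67: M₀a(2L − a)/(2EI) = 1612/EI
  point load 111 at a = 2.1: Pa²(3L − a)/(6EI) = 1542/EI
  δ_0 = 3154/EI
Tip deflection under a unit load at Y: L³/(3EI) = 114.3/EI.
The prop prevents deflection at Y: R_Y = δ_0/δ_{YY} = 3154/114.3 = 27.59 kN.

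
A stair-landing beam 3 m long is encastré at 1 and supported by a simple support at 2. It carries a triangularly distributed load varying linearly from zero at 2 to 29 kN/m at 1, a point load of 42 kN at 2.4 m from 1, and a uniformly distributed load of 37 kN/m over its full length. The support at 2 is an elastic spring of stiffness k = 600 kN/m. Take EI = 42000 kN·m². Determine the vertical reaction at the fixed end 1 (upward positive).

Release the roller at 2. Primary structure: cantilever fixed at 1.
Primary-structure tip deflection at 2 by superposition:
  triangular load, peak 29 at the fixed end: w₀L⁴/(30EI) = 78.3/EI
  point load 42 at a = 2.4: Pa²(3L − a)/(6EI) = 266.1/EI
  UDL 37: wL⁴/(8EI) = 374.6/EI
  δ_0 = 719/EI
Tip deflection under a unit load at 2: L³/(3EI) = 9/EI.
With EI = 42000 kN·m²: δ_0 = 0.01712 m and δ_{22} = 0.000214 m/kN.
Compatibility — the spring shortens by R_2/k under the reaction it provides: δ_0 − R_2·δ_{22} = R_2/k. With 1/k = 0.001667 m/kN, R_2 = δ_0 / (δ_{22} + 1/k) = 0.01712 / (0.000214 + 0.001667) = 9.102 kN.
Vertical equilibrium: R_1 = ΣP − R_2 = 196.5 − 9.102 = 187.4 kN.

R_1 = 187.4 kN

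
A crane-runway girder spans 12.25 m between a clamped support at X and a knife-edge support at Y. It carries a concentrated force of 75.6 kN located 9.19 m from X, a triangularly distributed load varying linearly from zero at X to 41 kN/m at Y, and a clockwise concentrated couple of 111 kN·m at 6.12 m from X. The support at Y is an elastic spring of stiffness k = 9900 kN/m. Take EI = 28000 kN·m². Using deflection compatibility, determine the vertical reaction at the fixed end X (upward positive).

Release the roller at Y. Primary structure: cantilever fixed at X.
Downward deflection at the released point Y due to the loads:
  point load 75.6 at a = 9.19: Pa²(3L − a)/(6EI) = 29328/EI
  triangular load, peak 41 at the free end: 11w₀L⁴/(120EI) = 84633/EI
  clockwise couple 111 at a = 6.12: M₀a(2L − a)/(2EI) = 6243/EI
  δ_0 = 120204/EI
Flexibility coefficient — unit upward force at Y: δ_{YY} = L³/(3EI) = 612.8/EI.
With EI = 28000 kN·m²: δ_0 = 4.293 m and δ_{YY} = 0.021884 m/kN.
Compatibility — the spring shortens by R_Y/k under the reaction it provides: δ_0 − R_Y·δ_{YY} = R_Y/k. With 1/k = 0.000101 m/kN, R_Y = δ_0 / (δ_{YY} + 1/k) = 4.293 / (0.021884 + 0.000101) = 195.3 kN.
Vertical equilibrium: R_X = ΣP − R_Y = 326.7 − 195.3 = 131.5 kN.

R_X = 131.5 kN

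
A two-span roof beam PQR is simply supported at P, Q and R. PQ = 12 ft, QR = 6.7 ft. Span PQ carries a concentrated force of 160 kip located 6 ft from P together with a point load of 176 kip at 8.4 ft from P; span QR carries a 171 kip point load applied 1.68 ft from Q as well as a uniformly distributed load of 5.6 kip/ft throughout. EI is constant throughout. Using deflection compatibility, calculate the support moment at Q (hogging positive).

M_Q = 551.6 kip·ft

Release continuity at Q by inserting a hinge; the redundant is the internal moment M_Q. The primary structure is two simply-supported spans PQ and QR.
End slopes at the hinge Q, treating each span as simply supported:
  span PQ: point load 160 at a = 6: Pab(L + a)/(6LEI) = 1440/EI
  span PQ: point load 176 at a = 8.4: Pab(L + a)/(6LEI) = 1508/EI
  span QR: point load 171 at a = 1.68: Pab(L + b)/(6LEI) = 420.4/EI
  span QR: UDL 5.6: wL³/(24EI) = 70.18/EI
  relative rotation θ_0 = (2948 + 490.6)/EI = 3439/EI
A unit hogging moment at Q produces rotation L₁/(3EI) + L₂/(3EI) = 6.233/EI.
Compatibility: M_Q·(L₁+L₂)/(3EI) = θ_0, giving M_Q = 551.6 kip·ft (hogging).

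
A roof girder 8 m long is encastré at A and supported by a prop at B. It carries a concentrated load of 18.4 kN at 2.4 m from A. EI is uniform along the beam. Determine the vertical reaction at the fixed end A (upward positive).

Choose R_B as the redundant. The primary structure is the cantilever fixed at A.
Primary-structure tip deflection at B by superposition:
  point load 18.4 at a = 2.4: Pa²(3L − a)/(6EI) = 381.5/EI
Flexibility coefficient — unit upward force at B: δ_{BB} = L³/(3EI) = 170.7/EI.
The prop prevents deflection at B: R_B = δ_0/δ_{BB} = 381.5/170.7 = 2.236 kN.
Vertical equilibrium: R_A = ΣP − R_B = 18.4 − 2.236 = 16.16 kN.

R_A = 16.16 kN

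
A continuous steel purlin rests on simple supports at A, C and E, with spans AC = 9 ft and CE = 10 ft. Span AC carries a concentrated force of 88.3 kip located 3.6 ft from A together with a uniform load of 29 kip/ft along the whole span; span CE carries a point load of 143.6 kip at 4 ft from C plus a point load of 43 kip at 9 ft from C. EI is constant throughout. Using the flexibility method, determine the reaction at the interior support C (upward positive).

Take M_C as the redundant. Released structure: two simple spans AC and CE with a hinge at C.
Rotations at C on the released spans (each span's end-slope, ×1/EI):
  span AC: point load 88.3 at a = 3.6: Pab(L + a)/(6LEI) = 400.5/EI
  span AC: UDL 29: wL³/(24EI) = 880.9/EI
  span CE: point load 143.6 at a = 4: Pab(L + b)/(6LEI) = 919/EI
  span CE: point load 43 at a = 9: Pab(L + b)/(6LEI) = 70.95/EI
  relative rotation θ_0 = (1281 + 990)/EI = 2271/EI
A unit hogging moment at C produces rotation L₁/(3EI) + L₂/(3EI) = 6.333/EI.
Compatibility: M_C·(L₁+L₂)/(3EI) = θ_0, giving M_C = 358.6 kip·ft (hogging).
Span AC, ΣM about A with M_C applied at C: R_C^{AC}·9 = 1492 + 358.6, so R_C^{AC} = 205.7 kip and R_A = 349.3 − 205.7 = 143.6 kip.
Span CE, ΣM about E: R_C^{CE}·10 = 904.6 + 358.6, so R_C^{CE} = 126.3 kip and R_E = 186.6 − 126.3 = 60.28 kip.
R_C = 205.7 + 126.3 = 332 kip.

R_C = 332 kip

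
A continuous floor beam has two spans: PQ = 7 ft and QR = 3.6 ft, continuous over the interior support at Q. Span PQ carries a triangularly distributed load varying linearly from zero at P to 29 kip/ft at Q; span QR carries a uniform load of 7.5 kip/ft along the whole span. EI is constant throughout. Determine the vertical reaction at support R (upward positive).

Insert a hinge at Q; M_Q is the redundant, and each span becomes simply supported.
End slopes at the hinge Q, treating each span as simply supported:
  span PQ: triangular load, peak 29: w₀L³/(45EI) = 221/EI
  span QR: UDL 7.5: wL³/(24EI) = 14.58/EI
  relative rotation θ_0 = (221 + 14.58)/EI = 235.6/EI
A unit hogging moment at Q produces rotation L₁/(3EI) + L₂/(3EI) = 3.533/EI.
Slope continuity at Q: θ_0 = M_Q·3.533/EI, so M_Q = 235.6/3.533 = 66.69 kip·ft (hogging).
Span QR, ΣM about R: R_Q^{QR}·3.6 = 48.6 + 66.69, so R_Q^{QR} = 32.02 kip and R_R = 27 − 32.02 = -5.024 kip.

R_R = -5.024 kip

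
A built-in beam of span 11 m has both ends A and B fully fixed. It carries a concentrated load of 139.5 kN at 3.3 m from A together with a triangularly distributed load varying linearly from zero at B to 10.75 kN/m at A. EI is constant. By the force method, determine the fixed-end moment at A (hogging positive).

Release both end moments; the primary structure is a simply-supported span AB with redundants M_A and M_B.
Simple-span end rotations at A and B under the given loads:
  at A: point load 139.5 at a = 3.3: Pab(L + b)/(6LEI) = 1004/EI
  at B: point load 139.5 at a = 3.3: Pab(L + a)/(6LEI) = 768/EI
  at A: triangular load, peak 10.75: w₀L³/(45EI) = 318/EI
  at B: triangular load, peak 10.75: 7w₀L³/(360EI) = 278.2/EI
  θ_A0 = 1322/EI,  θ_B0 = 1046/EI
Flexibility coefficients: a unit moment at one end gives L/(3EI) there and L/(6EI) at the far end, so f₁₁ = f₂₂ = 3.667/EI and f₁₂ = f₂₁ = 1.833/EI.
Compatibility — zero rotation at each built-in end:
  3.667 M_A + 1.833 M_B = 1322
  1.833 M_A + 3.667 M_B = 1046
Solving the pair gives M_A = 290.6 kN·m and M_B = 140 kN·m (hogging).

M_A = 290.6 kN·m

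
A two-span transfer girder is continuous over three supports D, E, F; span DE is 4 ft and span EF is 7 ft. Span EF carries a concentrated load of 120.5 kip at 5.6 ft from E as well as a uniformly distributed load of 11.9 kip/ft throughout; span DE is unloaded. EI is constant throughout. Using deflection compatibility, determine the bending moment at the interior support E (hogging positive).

M_E = 97.91 kip·ft

Take M_E as the redundant. Released structure: two simple spans DE and EF with a hinge at E.
End slopes at the hinge E, treating each span as simply supported:
  span EF: point load 120.5 at a = 5.6: Pab(L + b)/(6LEI) = 188.9/EI
  span EF: UDL 11.9: wL³/(24EI) = 170.1/EI
  relative rotation θ_0 = (0 + 359)/EI = 359/EI
A unit hogging moment at E produces rotation L₁/(3EI) + L₂/(3EI) = 3.667/EI.
Slope continuity at E: θ_0 = M_E·3.667/EI, so M_E = 359/3.667 = 97.91 kip·ft (hogging).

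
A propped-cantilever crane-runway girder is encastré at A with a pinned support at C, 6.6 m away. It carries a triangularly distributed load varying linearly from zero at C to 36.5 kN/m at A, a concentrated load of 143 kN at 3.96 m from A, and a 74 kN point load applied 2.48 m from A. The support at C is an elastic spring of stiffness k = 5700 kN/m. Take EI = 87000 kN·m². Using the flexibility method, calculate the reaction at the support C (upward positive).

R_C = 85.89 kN

Choose R_C as the redundant. The primary structure is the cantilever fixed at A.
Free-end deflection of the primary structure under the applied loading (downward +):
  triangular load, peak 36.5 at the fixed end: w₀L⁴/(30EI) = 2309/EI
  point load 143 at a = 3.96: Pa²(3L − a)/(6EI) = 5920/EI
  point load 74 at a = 2.48: Pa²(3L − a)/(6EI) = 1314/EI
  δ_0 = 9543/EI
Tip deflection under a unit load at C: L³/(3EI) = 95.83/EI.
With EI = 87000 kN·m²: δ_0 = 0.10968 m and δ_{CC} = 0.001102 m/kN.
Compatibility — the spring shortens by R_C/k under the reaction it provides: δ_0 − R_C·δ_{CC} = R_C/k. With 1/k = 0.000175 m/kN, R_C = δ_0 / (δ_{CC} + 1/k) = 0.10968 / (0.001102 + 0.000175) = 85.89 kN.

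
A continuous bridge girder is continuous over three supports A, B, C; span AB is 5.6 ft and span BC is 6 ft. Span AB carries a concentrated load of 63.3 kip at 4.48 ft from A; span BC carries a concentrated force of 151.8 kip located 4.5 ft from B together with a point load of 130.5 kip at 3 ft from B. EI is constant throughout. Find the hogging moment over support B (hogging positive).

Insert a hinge at B; M_B is the redundant, and each span becomes simply supported.
End slopes at the hinge B, treating each span as simply supported:
  span AB: point load 63.3 at a = 4.48: Pab(L + a)/(6LEI) = 95.28/EI
  span BC: point load 151.8 at a = 4.5: Pab(L + b)/(6LEI) = 213.5/EI
  span BC: point load 130.5 at a = 3: Pab(L + b)/(6LEI) = 293.6/EI
  relative rotation θ_0 = (95.28 + 507.1)/EI = 602.4/EI
A unit hogging moment at B produces rotation L₁/(3EI) + L₂/(3EI) = 3.867/EI.
Compatibility: M_B·(L₁+L₂)/(3EI) = θ_0, giving M_B = 155.8 kip·ft (hogging).

M_B = 155.8 kip·ft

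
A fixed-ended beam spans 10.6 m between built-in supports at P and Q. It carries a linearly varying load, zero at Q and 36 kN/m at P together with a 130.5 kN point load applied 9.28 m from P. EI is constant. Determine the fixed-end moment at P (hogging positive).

Release both end moments; the primary structure is a simply-supported span PQ with redundants M_P and M_Q.
Simple-span end rotations at P and Q under the given loads:
  at P: triangular load, peak 36: w₀L³/(45EI) = 952.8/EI
  at Q: triangular load, peak 36: 7w₀L³/(360EI) = 833.7/EI
  at P: point load 130.5 at a = 9.28: Pab(L + b)/(6LEI) = 299.6/EI
  at Q: point load 130.5 at a = 9.28: Pab(L + a)/(6LEI) = 499.7/EI
  θ_P0 = 1252/EI,  θ_Q0 = 1333/EI
Flexibility coefficients: a unit moment at one end gives L/(3EI) there and L/(6EI) at the far end, so f₁₁ = f₂₂ = 3.533/EI and f₁₂ = f₂₁ = 1.767/EI.
Compatibility — zero rotation at each built-in end:
  3.533 M_P + 1.767 M_Q = 1252
  1.767 M_P + 3.533 M_Q = 1333
Solving the pair gives M_P = 221 kN·m and M_Q = 266.9 kN·m (hogging).

M_P = 221 kN·m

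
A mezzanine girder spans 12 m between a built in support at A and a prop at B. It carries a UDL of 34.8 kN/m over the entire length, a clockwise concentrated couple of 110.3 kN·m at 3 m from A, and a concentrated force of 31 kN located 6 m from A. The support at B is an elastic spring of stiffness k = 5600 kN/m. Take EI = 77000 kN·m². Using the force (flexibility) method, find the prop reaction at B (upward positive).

Take the reaction at B as the redundant and release it; the primary structure is a cantilever fixed at A.
Downward deflection at the released point B due to the loads:
  UDL 34.8: wL⁴/(8EI) = 90202/EI
  clockwise couple 110.3 at a = 3: M₀a(2L − a)/(2EI) = 3474/EI
  point load 31 at a = 6: Pa²(3L − a)/(6EI) = 5580/EI
  δ_0 = 99256/EI
Flexibility coefficient — unit upward force at B: δ_{BB} = L³/(3EI) = 576/EI.
With EI = 77000 kN·m²: δ_0 = 1.289 m and δ_{BB} = 0.007481 m/kN.
Compatibility — the spring shortens by R_B/k under the reaction it provides: δ_0 − R_B·δ_{BB} = R_B/k. With 1/k = 0.000179 m/kN, R_B = δ_0 / (δ_{BB} + 1/k) = 1.289 / (0.007481 + 0.000179) = 168.3 kN.

R_B = 168.3 kN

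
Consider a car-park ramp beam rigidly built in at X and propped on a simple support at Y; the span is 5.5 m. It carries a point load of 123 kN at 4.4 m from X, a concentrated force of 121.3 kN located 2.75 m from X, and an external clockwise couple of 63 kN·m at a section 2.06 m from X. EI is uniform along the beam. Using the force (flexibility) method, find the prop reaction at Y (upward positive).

Take the reaction at Y as the redundant and release it; the primary structure is a cantilever fixed at X.
Free-end deflection of the primary structure under the applied loading (downward +):
  point load 123 at a = 4.4: Pa²(3L − a)/(6EI) = 4802/EI
  point load 121.3 at a = 2.75: Pa²(3L − a)/(6EI) = 2102/EI
  clockwise couple 63 at a = 2.06: M₀a(2L − a)/(2EI) = 580.1/EI
  δ_0 = 7485/EI
Flexibility coefficient — unit upward force at Y: δ_{YY} = L³/(3EI) = 55.46/EI.
The prop prevents deflection at Y: R_Y = δ_0/δ_{YY} = 7485/55.46 = 135 kN.

R_Y = 135 kN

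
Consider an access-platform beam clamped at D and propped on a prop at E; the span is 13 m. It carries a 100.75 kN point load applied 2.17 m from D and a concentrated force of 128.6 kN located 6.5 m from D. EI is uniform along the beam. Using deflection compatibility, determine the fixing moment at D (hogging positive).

Release the roller at E. Primary structure: cantilever fixed at D.
Downward deflection at the released point E due to the loads:
  point load 100.75 at a = 2.17: Pa²(3L − a)/(6EI) = 2912/EI
  point load 128.6 at a = 6.5: Pa²(3L − a)/(6EI) = 29431/EI
  δ_0 = 32343/EI
Flexibility coefficient — unit upward force at E: δ_{EE} = L³/(3EI) = 732.3/EI.
The prop prevents deflection at E: R_E = δ_0/δ_{EE} = 32343/732.3 = 44.16 kN.
Moment equilibrium about D: M_D = Σ(load moments about D) − R_E·L = 1055 − 44.16×13 = 480.4 kN·m.

M_D = 480.4 kN·m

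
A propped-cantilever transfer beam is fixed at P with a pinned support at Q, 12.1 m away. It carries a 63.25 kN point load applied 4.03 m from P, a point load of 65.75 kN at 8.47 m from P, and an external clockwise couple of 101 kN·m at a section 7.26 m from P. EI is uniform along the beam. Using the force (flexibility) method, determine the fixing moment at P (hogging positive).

M_P = 224 kN·m

Take the reaction at Q as the redundant and release it; the primary structure is a cantilever fixed at P.
Free-end deflection of the primary structure under the applied loading (downward +):
  point load 63.25 at a = 4.03: Pa²(3L − a)/(6EI) = 5525/EI
  point load 65.75 at a = 8.47: Pa²(3L − a)/(6EI) = 21879/EI
  clockwise couple 101 at a = 7.26: M₀a(2L − a)/(2EI) = 6211/EI
  δ_0 = 33614/EI
Tip deflection under a unit load at Q: L³/(3EI) = 590.5/EI.
Compatibility at Q: δ_0 − R_Q·δ_{QQ} = 0, so R_Q = 33614/590.5 = 56.92 kN.
Moment equilibrium about P: M_P = Σ(load moments about P) − R_Q·L = 912.8 − 56.92×12.1 = 224 kN·m.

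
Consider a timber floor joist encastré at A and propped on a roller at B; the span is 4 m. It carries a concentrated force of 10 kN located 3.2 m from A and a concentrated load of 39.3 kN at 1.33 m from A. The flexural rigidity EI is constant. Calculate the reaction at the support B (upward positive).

Remove the prop at B; the released (primary) structure is a cantilever built in at A.
Downward deflection at the released point B due to the loads:
  point load 10 at a = 3.2: Pa²(3L − a)/(6EI) = 150.2/EI
  point load 39.3 at a = 1.33: Pa²(3L − a)/(6EI) = 123.6/EI
  δ_0 = 273.8/EI
Flexibility coefficient — unit upward force at B: δ_{BB} = L³/(3EI) = 21.33/EI.
Compatibility at B: δ_0 − R_B·δ_{BB} = 0, so R_B = 273.8/21.33 = 12.83 kN.

R_B = 12.83 kN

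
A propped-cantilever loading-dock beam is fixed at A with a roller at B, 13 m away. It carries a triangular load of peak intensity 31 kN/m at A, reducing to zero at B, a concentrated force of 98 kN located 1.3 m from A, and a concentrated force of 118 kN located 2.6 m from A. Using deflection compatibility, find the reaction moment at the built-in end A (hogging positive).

M_A = 679.1 kN·m

Release the roller at B. Primary structure: cantilever fixed at A.
Primary-structure tip deflection at B by superposition:
  triangular load, peak 31 at the fixed end: w₀L⁴/(30EI) = 29513/EI
  point load 98 at a = 1.3: Pa²(3L − a)/(6EI) = 1041/EI
  point load 118 at a = 2.6: Pa²(3L − a)/(6EI) = 4839/EI
  δ_0 = 35393/EI
Flexibility coefficient — unit upward force at B: δ_{BB} = L³/(3EI) = 732.3/EI.
Compatibility at B: δ_0 − R_B·δ_{BB} = 0, so R_B = 35393/732.3 = 48.33 kN.
Moment equilibrium about A: M_A = Σ(load moments about A) − R_B·L = 1307 − 48.33×13 = 679.1 kN·m.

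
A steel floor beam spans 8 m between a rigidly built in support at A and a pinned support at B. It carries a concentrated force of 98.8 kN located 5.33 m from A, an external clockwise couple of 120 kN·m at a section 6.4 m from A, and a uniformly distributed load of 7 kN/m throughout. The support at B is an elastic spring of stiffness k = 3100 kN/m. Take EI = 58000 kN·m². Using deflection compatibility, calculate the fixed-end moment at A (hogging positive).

Take the reaction at B as the redundant and release it; the primary structure is a cantilever fixed at A.
Downward deflection at the released point B due to the loads:
  point load 98.8 at a = 5.33: Pa²(3L − a)/(6EI) = 8734/EI
  clockwise couple 120 at a = 6.4: M₀a(2L − a)/(2EI) = 3686/EI
  UDL 7: wL⁴/(8EI) = 3584/EI
  δ_0 = 16004/EI
Tip deflection under a unit load at B: L³/(3EI) = 170.7/EI.
With EI = 58000 kN·m²: δ_0 = 0.27593 m and δ_{BB} = 0.002943 m/kN.
Compatibility — the spring shortens by R_B/k under the reaction it provides: δ_0 − R_B·δ_{BB} = R_B/k. With 1/k = 0.000323 m/kN, R_B = δ_0 / (δ_{BB} + 1/k) = 0.27593 / (0.002943 + 0.000323) = 84.51 kN.
Moment equilibrium about A: M_A = Σ(load moments about A) − R_B·L = 870.6 − 84.51×8 = 194.5 kN·m.

M_A = 194.5 kN·m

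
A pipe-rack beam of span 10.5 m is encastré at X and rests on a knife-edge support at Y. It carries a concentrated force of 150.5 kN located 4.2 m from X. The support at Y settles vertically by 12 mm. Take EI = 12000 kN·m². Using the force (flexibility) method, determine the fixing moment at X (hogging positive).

Choose R_Y as the redundant. The primary structure is the cantilever fixed at X.
Downward deflection at the released point Y due to the loads:
  point load 150.5 at a = 4.2: Pa²(3L − a)/(6EI) = 12079/EI
Flexibility coefficient — unit upward force at Y: δ_{YY} = L³/(3EI) = 385.9/EI.
With EI = 12000 kN·m²: δ_0 = 1.0066 m and δ_{YY} = 0.032156 m/kN.
Compatibility — the beam at Y must follow the support down by 0.012 m: δ_0 − R_Y·δ_{YY} = 0.012, so R_Y = (1.0066 − 0.012)/0.032156 = 30.93 kN.
Moment equilibrium about X: M_X = Σ(load moments about X) − R_Y·L = 632.1 − 30.93×10.5 = 307.3 kN·m.

M_X = 307.3 kN·m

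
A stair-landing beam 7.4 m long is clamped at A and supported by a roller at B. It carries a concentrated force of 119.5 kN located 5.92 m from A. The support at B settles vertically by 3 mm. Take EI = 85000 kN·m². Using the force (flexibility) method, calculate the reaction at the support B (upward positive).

Choose R_B as the redundant. The primary structure is the cantilever fixed at A.
Deflection at B on the released cantilever, summing each load's contribution:
  point load 119.5 at a = 5.92: Pa²(3L − a)/(6EI) = 11364/EI
Tip deflection under a unit load at B: L³/(3EI) = 135.1/EI.
With EI = 85000 kN·m²: δ_0 = 0.13369 m and δ_{BB} = 0.001589 m/kN.
Compatibility — the beam at B must follow the support down by 0.003 m: δ_0 − R_B·δ_{BB} = 0.003, so R_B = (0.13369 − 0.003)/0.001589 = 82.24 kN.

R_B = 82.24 kN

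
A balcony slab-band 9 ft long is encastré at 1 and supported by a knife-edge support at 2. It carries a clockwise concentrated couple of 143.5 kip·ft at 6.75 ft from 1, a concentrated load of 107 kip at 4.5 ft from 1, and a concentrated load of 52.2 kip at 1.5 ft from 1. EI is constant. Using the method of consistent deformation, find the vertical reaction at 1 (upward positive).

R_1 = 101.3 kip

Choose R_2 as the redundant. The primary structure is the cantilever fixed at 1.
Deflection at 2 on the released cantilever, summing each load's contribution:
  clockwise couple 143.5 at a = 6.75: M₀a(2L − a)/(2EI) = 5449/EI
  point load 107 at a = 4.5: Pa²(3L − a)/(6EI) = 8125/EI
  point load 52.2 at a = 1.5: Pa²(3L − a)/(6EI) = 499.2/EI
  δ_0 = 14073/EI
Tip deflection under a unit load at 2: L³/(3EI) = 243/EI.
Compatibility at 2: δ_0 − R_2·δ_{22} = 0, so R_2 = 14073/243 = 57.91 kip.
Vertical equilibrium: R_1 = ΣP − R_2 = 159.2 − 57.91 = 101.3 kip.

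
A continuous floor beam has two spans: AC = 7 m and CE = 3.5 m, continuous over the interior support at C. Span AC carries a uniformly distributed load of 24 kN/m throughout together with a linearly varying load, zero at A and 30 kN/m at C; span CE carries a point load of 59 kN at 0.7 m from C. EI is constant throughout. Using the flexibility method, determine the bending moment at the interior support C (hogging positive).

M_C = 173.2 kN·m

Release continuity at C by inserting a hinge; the redundant is the internal moment M_C. The primary structure is two simply-supported spans AC and CE.
Discontinuity in slope at C on the released structure — sum the simple-span end rotations:
  span AC: UDL 24: wL³/(24EI) = 343/EI
  span AC: triangular load, peak 30: w₀L³/(45EI) = 228.7/EI
  span CE: point load 59 at a = 0.7: Pab(L + b)/(6LEI) = 34.69/EI
  relative rotation θ_0 = (571.7 + 34.69)/EI = 606.4/EI
A unit hogging moment at C produces rotation L₁/(3EI) + L₂/(3EI) = 3.5/EI.
Slope continuity at C: θ_0 = M_C·3.5/EI, so M_C = 606.4/3.5 = 173.2 kN·m (hogging).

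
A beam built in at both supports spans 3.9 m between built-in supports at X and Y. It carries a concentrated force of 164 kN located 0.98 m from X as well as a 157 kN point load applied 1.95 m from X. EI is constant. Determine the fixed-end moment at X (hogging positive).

M_X = 166.6 kN·m

Release both end moments; the primary structure is a simply-supported span XY with redundants M_X and M_Y.
End rotations of the released simple span under the applied load (×1/EI):
  at X: point load 164 at a = 0.98: Pab(L + b)/(6LEI) = 136.8/EI
  at Y: point load 164 at a = 0.98: Pab(L + a)/(6LEI) = 97.87/EI
  at X: point load 157 at a = 1.95: Pab(L + b)/(6LEI) = 149.2/EI
  at Y: point load 157 at a = 1.95: Pab(L + a)/(6LEI) = 149.2/EI
  θ_X0 = 286/EI,  θ_Y0 = 247.1/EI
Flexibility coefficients: a unit moment at one end gives L/(3EI) there and L/(6EI) at the far end, so f₁₁ = f₂₂ = 1.3/EI and f₁₂ = f₂₁ = 0.65/EI.
Compatibility — zero rotation at each built-in end:
  1.3 M_X + 0.65 M_Y = 286
  0.65 M_X + 1.3 M_Y = 247.1
Solving the pair gives M_X = 166.6 kN·m and M_Y = 106.8 kN·m (hogging).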